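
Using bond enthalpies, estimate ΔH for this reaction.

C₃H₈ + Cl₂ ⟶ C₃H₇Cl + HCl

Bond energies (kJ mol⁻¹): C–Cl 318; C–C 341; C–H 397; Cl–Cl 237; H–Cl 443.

ΔH ≈ −127 kJ

Bonds broken (reactants):
  C–C: 2 × 341 = 682
  C–H: 8 × 397 = 3176
  Cl–Cl: 1 × 237 = 237
  Σ(broken) = 4095 kJ
Bonds formed (products):
  C–C: 2 × 341 = 682
  C–Cl: 1 × 318 = 318
  C–H: 7 × 397 = 2779
  H–Cl: 1 × 443 = 443
  Σ(formed) = 4222 kJ
ΔH = Σ(broken) − Σ(formed) = 4095 − 4222 = −127 kJ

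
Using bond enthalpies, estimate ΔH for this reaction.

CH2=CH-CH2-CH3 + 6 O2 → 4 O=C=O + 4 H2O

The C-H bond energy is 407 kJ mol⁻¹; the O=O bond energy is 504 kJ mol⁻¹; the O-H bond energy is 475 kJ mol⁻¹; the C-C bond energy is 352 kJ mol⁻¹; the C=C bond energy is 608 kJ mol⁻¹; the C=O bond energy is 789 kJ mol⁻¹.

ΔH ≈ −2520 kJ

Bonds broken (reactants):
  C-C: 2 × 352 = 704
  C-H: 8 × 407 = 3256
  C=C: 1 × 608 = 608
  O=O: 6 × 504 = 3024
  Σ(broken) = 7592 kJ
Bonds formed (products):
  C=O: 8 × 789 = 6312
  O-H: 8 × 475 = 3800
  Σ(formed) = 10112 kJ
ΔH = Σ(broken) − Σ(formed) = 7592 − 10112 = −2520 kJ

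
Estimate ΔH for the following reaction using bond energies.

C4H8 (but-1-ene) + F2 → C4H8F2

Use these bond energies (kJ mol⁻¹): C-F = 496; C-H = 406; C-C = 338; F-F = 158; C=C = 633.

Bonds broken (reactants):
  C-C: 2 × 338 = 676
  C-H: 8 × 406 = 3248
  C=C: 1 × 633 = 633
  F-F: 1 × 158 = 158
  Σ(broken) = 4715 kJ
Bonds formed (products):
  C-C: 3 × 338 = 1014
  C-F: 2 × 496 = 992
  C-H: 8 × 406 = 3248
  Σ(formed) = 5254 kJ
ΔH = Σ(broken) − Σ(formed) = 4715 − 5254 = −539 kJ

ΔH ≈ −539 kJ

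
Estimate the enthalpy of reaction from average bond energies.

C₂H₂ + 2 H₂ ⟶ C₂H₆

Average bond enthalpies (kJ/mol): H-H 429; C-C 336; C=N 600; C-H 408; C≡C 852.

ΔH ≈ −258 kJ

Bonds broken (reactants):
  C≡C: 1 × 852 = 852
  C-H: 2 × 408 = 816
  H-H: 2 × 429 = 858
  Σ(broken) = 2526 kJ
Bonds formed (products):
  C-C: 1 × 336 = 336
  C-H: 6 × 408 = 2448
  Σ(formed) = 2784 kJ
ΔH = Σ(broken) − Σ(formed) = 2526 − 2784 = −258 kJ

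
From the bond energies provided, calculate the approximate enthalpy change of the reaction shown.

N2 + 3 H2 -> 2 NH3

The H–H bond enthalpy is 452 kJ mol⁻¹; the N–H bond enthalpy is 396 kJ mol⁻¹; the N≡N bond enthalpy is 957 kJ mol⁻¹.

ΔH ≈ −63 kJ

Bonds broken (reactants):
  H–H: 3 × 452 = 1356
  N≡N: 1 × 957 = 957
  Σ(broken) = 2313 kJ
Bonds formed (products):
  N–H: 6 × 396 = 2376
  Σ(formed) = 2376 kJ
ΔH = Σ(broken) − Σ(formed) = 2313 − 2376 = −63 kJ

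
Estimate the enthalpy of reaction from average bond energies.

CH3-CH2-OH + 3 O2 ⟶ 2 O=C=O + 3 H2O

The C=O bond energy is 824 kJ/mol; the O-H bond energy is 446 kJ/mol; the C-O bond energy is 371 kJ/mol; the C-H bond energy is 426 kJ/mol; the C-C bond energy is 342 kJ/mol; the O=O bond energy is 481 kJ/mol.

ΔH ≈ −1240 kJ

Bonds broken (reactants):
  C-C: 1 × 342 = 342
  C-H: 5 × 426 = 2130
  C-O: 1 × 371 = 371
  O-H: 1 × 446 = 446
  O=O: 3 × 481 = 1443
  Σ(broken) = 4732 kJ
Bonds formed (products):
  C=O: 4 × 824 = 3296
  O-H: 6 × 446 = 2676
  Σ(formed) = 5972 kJ
ΔH = Σ(broken) − Σ(formed) = 4732 − 5972 = −1240 kJ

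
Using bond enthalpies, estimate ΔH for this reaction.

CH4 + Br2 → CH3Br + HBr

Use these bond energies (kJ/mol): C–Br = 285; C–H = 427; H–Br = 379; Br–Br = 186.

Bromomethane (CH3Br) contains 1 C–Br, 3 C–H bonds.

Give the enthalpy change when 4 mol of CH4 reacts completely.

ΔH = −204 kJ

Bonds broken (reactants):
  Br–Br: 1 × 186 = 186
  C–H: 4 × 427 = 1708
  Σ(broken) = 1894 kJ
Bonds formed (products):
  C–Br: 1 × 285 = 285
  C–H: 3 × 427 = 1281
  H–Br: 1 × 379 = 379
  Σ(formed) = 1945 kJ
ΔH = Σ(broken) − Σ(formed) = 1894 − 1945 = −51 kJ
For 4× the reaction as written: 4 × (−51) = −204 kJ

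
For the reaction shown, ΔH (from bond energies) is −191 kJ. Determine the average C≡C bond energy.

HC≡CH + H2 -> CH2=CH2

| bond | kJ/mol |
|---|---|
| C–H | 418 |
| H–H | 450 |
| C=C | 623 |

Let D be the C≡C bond energy.
Σ(broken) = 1×D + 2×418 + 1×450 = 1286 + D
Σ(formed) = 4×418 + 1×623 = 2295
ΔH = Σ(broken) − Σ(formed) = (1286 + D) − (2295) = −1009 + D
Setting this equal to −191 kJ gives D = 818 kJ/mol.

D(C≡C) ≈ 818 kJ/mol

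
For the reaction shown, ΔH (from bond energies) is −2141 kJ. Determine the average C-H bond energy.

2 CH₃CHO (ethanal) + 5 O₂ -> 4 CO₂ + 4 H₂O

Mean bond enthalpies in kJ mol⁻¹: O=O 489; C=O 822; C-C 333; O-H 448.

D(C-H) ≈ 408 kJ/mol

Let D be the C-H bond energy.
Σ(broken) = 2×333 + 8×D + 2×822 + 5×489 = 4755 + 8D
Σ(formed) = 8×822 + 8×448 = 10160
ΔH = Σ(broken) − Σ(formed) = (4755 + 8D) − (10160) = −5405 + 8D
Setting this equal to −2141 kJ gives 8D = 3264, so D = 408 kJ/mol.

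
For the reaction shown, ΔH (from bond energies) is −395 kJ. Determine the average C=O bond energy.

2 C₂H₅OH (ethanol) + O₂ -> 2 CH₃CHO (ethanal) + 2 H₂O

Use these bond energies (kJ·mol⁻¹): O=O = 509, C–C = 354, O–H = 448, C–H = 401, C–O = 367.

Let D be the C=O bond energy.
Σ(broken) = 2×354 + 10×401 + 2×367 + 2×448 + 1×509 = 6857
Σ(formed) = 2×354 + 8×401 + 2×D + 4×448 = 5708 + 2D
ΔH = Σ(broken) − Σ(formed) = (6857) − (5708 + 2D) = +1149 − 2D
Setting this equal to −395 kJ gives 2D = 1544, so D = 772 kJ/mol.

D(C=O) ≈ 772 kJ/mol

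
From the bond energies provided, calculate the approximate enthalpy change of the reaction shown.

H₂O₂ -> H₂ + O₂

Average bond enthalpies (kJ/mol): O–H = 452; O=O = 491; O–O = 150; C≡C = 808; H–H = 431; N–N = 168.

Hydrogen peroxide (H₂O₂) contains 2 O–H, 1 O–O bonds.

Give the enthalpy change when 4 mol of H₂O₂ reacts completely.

Bonds broken (reactants):
  O–H: 2 × 452 = 904
  O–O: 1 × 150 = 150
  Σ(broken) = 1054 kJ
Bonds formed (products):
  H–H: 1 × 431 = 431
  O=O: 1 × 491 = 491
  Σ(formed) = 922 kJ
ΔH = Σ(broken) − Σ(formed) = 1054 − 922 = +132 kJ
For 4× the reaction as written: 4 × (+132) = +528 kJ

ΔH = +528 kJ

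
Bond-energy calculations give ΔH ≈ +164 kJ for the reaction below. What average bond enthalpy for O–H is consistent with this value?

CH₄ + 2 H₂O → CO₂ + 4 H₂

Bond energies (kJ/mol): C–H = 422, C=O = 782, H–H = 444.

D(O–H) ≈ 454 kJ/mol

Let D be the O–H bond energy.
Σ(broken) = 4×422 + 4×D = 1688 + 4D
Σ(formed) = 2×782 + 4×444 = 3340
ΔH = Σ(broken) − Σ(formed) = (1688 + 4D) − (3340) = −1652 + 4D
Setting this equal to +164 kJ gives 4D = 1816, so D = 454 kJ/mol.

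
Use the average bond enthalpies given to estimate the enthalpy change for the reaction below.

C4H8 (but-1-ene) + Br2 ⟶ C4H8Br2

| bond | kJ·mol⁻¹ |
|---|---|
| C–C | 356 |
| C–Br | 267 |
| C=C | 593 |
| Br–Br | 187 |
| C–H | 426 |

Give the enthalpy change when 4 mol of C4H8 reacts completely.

ΔH = −440 kJ

Bonds broken (reactants):
  Br–Br: 1 × 187 = 187
  C–C: 2 × 356 = 712
  C–H: 8 × 426 = 3408
  C=C: 1 × 593 = 593
  Σ(broken) = 4900 kJ
Bonds formed (products):
  C–Br: 2 × 267 = 534
  C–C: 3 × 356 = 1068
  C–H: 8 × 426 = 3408
  Σ(formed) = 5010 kJ
ΔH = Σ(broken) − Σ(formed) = 4900 − 5010 = −110 kJ
For 4× the reaction as written: 4 × (−110) = −440 kJ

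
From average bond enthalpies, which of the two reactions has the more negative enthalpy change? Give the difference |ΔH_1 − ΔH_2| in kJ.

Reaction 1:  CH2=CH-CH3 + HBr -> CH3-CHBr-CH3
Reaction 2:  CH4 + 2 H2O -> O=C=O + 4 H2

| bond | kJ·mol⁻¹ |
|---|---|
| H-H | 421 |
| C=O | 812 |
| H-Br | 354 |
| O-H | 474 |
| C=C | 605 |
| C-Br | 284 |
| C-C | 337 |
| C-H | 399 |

Reaction 1, by 245 kJ

Reaction 1:
  Bonds broken (reactants):
    C-C: 1 × 337 = 337
    C-H: 6 × 399 = 2394
    C=C: 1 × 605 = 605
    H-Br: 1 × 354 = 354
    Σ(broken) = 3690 kJ
  Bonds formed (products):
    C-Br: 1 × 284 = 284
    C-C: 2 × 337 = 674
    C-H: 7 × 399 = 2793
    Σ(formed) = 3751 kJ
  ΔH_1 = 3690 − 3751 = −61 kJ
Reaction 2:
  Bonds broken (reactants):
    C-H: 4 × 399 = 1596
    O-H: 4 × 474 = 1896
    Σ(broken) = 3492 kJ
  Bonds formed (products):
    C=O: 2 × 812 = 1624
    H-H: 4 × 421 = 1684
    Σ(formed) = 3308 kJ
  ΔH_2 = 3492 − 3308 = +184 kJ
ΔH_1 − ΔH_2 = −245 kJ, so reaction 1 has the more negative ΔH; |ΔH_1 − ΔH_2| = 245 kJ.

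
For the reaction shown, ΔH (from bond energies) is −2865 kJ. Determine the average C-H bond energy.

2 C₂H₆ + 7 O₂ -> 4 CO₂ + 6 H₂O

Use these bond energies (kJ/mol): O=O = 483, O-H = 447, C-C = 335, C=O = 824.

Let D be the C-H bond energy.
Σ(broken) = 2×335 + 12×D + 7×483 = 4051 + 12D
Σ(formed) = 8×824 + 12×447 = 11956
ΔH = Σ(broken) − Σ(formed) = (4051 + 12D) − (11956) = −7905 + 12D
Setting this equal to −2865 kJ gives 12D = 5040, so D = 420 kJ/mol.

D(C-H) ≈ 420 kJ/mol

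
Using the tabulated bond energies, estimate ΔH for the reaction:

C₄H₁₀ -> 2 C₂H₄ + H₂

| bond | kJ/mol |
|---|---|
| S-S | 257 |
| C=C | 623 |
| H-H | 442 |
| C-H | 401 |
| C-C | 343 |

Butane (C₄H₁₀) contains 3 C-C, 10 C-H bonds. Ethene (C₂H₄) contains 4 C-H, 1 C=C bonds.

Bonds broken (reactants):
  C-C: 3 × 343 = 1029
  C-H: 10 × 401 = 4010
  Σ(broken) = 5039 kJ
Bonds formed (products):
  C-H: 8 × 401 = 3208
  C=C: 2 × 623 = 1246
  H-H: 1 × 442 = 442
  Σ(formed) = 4896 kJ
ΔH = Σ(broken) − Σ(formed) = 5039 − 4896 = +143 kJ

ΔH ≈ +143 kJ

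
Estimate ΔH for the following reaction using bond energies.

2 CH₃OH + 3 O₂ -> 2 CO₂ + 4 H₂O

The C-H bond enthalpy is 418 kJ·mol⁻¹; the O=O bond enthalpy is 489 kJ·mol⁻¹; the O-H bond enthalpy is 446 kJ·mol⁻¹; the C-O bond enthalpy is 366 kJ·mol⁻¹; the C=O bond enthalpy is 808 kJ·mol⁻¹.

Bonds broken (reactants):
  C-H: 6 × 418 = 2508
  C-O: 2 × 366 = 732
  O-H: 2 × 446 = 892
  O=O: 3 × 489 = 1467
  Σ(broken) = 5599 kJ
Bonds formed (products):
  C=O: 4 × 808 = 3232
  O-H: 8 × 446 = 3568
  Σ(formed) = 6800 kJ
ΔH = Σ(broken) − Σ(formed) = 5599 − 6800 = −1201 kJ

ΔH ≈ −1201 kJ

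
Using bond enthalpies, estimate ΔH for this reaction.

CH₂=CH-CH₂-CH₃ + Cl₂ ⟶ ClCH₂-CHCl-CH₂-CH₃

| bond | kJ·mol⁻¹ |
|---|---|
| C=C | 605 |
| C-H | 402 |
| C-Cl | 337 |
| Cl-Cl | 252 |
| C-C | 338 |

ΔH ≈ −155 kJ

Bonds broken (reactants):
  C-C: 2 × 338 = 676
  C-H: 8 × 402 = 3216
  C=C: 1 × 605 = 605
  Cl-Cl: 1 × 252 = 252
  Σ(broken) = 4749 kJ
Bonds formed (products):
  C-C: 3 × 338 = 1014
  C-Cl: 2 × 337 = 674
  C-H: 8 × 402 = 3216
  Σ(formed) = 4904 kJ
ΔH = Σ(broken) − Σ(formed) = 4749 − 4904 = −155 kJ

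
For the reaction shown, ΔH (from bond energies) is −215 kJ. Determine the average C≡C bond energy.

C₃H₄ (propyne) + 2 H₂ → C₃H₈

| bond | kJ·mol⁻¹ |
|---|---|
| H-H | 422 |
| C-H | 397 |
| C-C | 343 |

Let D be the C≡C bond energy.
Σ(broken) = 1×D + 1×343 + 4×397 + 2×422 = 2775 + D
Σ(formed) = 2×343 + 8×397 = 3862
ΔH = Σ(broken) − Σ(formed) = (2775 + D) − (3862) = −1087 + D
Setting this equal to −215 kJ gives D = 872 kJ/mol.

D(C≡C) ≈ 872 kJ/mol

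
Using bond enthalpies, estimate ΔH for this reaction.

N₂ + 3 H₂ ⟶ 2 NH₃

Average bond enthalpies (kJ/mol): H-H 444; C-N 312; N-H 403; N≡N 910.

ΔH ≈ −176 kJ

Bonds broken (reactants):
  H-H: 3 × 444 = 1332
  N≡N: 1 × 910 = 910
  Σ(broken) = 2242 kJ
Bonds formed (products):
  N-H: 6 × 403 = 2418
  Σ(formed) = 2418 kJ
ΔH = Σ(broken) − Σ(formed) = 2242 − 2418 = −176 kJ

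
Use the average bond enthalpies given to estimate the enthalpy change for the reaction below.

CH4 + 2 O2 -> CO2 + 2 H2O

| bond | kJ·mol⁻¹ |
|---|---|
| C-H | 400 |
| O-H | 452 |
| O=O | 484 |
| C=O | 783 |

ΔH ≈ −806 kJ

Bonds broken (reactants):
  C-H: 4 × 400 = 1600
  O=O: 2 × 484 = 968
  Σ(broken) = 2568 kJ
Bonds formed (products):
  C=O: 2 × 783 = 1566
  O-H: 4 × 452 = 1808
  Σ(formed) = 3374 kJ
ΔH = Σ(broken) − Σ(formed) = 2568 − 3374 = −806 kJ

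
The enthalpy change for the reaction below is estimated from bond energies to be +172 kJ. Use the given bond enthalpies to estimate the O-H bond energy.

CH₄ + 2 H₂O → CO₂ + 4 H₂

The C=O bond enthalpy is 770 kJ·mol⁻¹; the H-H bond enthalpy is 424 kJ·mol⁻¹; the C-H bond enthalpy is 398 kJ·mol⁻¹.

Let D be the O-H bond energy.
Σ(broken) = 4×398 + 4×D = 1592 + 4D
Σ(formed) = 2×770 + 4×424 = 3236
ΔH = Σ(broken) − Σ(formed) = (1592 + 4D) − (3236) = −1644 + 4D
Setting this equal to +172 kJ gives 4D = 1816, so D = 454 kJ/mol.

D(O-H) ≈ 454 kJ/mol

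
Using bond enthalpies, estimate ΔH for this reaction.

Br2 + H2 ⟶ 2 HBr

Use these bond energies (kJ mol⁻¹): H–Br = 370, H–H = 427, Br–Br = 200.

ΔH ≈ −113 kJ

Bonds broken (reactants):
  Br–Br: 1 × 200 = 200
  H–H: 1 × 427 = 427
  Σ(broken) = 627 kJ
Bonds formed (products):
  H–Br: 2 × 370 = 740
  Σ(formed) = 740 kJ
ΔH = Σ(broken) − Σ(formed) = 627 − 740 = −113 kJ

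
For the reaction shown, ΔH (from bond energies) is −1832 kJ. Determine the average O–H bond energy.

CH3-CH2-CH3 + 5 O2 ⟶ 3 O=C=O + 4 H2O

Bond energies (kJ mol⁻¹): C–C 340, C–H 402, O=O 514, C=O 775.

Let D be the O–H bond energy.
Σ(broken) = 2×340 + 8×402 + 5×514 = 6466
Σ(formed) = 6×775 + 8×D = 4650 + 8D
ΔH = Σ(broken) − Σ(formed) = (6466) − (4650 + 8D) = +1816 − 8D
Setting this equal to −1832 kJ gives 8D = 3648, so D = 456 kJ/mol.

D(O–H) ≈ 456 kJ/mol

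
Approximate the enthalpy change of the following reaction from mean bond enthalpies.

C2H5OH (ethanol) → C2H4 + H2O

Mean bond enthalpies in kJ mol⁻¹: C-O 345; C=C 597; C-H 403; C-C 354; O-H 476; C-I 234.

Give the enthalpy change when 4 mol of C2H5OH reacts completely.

Bonds broken (reactants):
  C-C: 1 × 354 = 354
  C-H: 5 × 403 = 2015
  C-O: 1 × 345 = 345
  O-H: 1 × 476 = 476
  Σ(broken) = 3190 kJ
Bonds formed (products):
  C-H: 4 × 403 = 1612
  C=C: 1 × 597 = 597
  O-H: 2 × 476 = 952
  Σ(formed) = 3161 kJ
ΔH = Σ(broken) − Σ(formed) = 3190 − 3161 = +29 kJ
For 4× the reaction as written: 4 × (+29) = +116 kJ

ΔH = +116 kJ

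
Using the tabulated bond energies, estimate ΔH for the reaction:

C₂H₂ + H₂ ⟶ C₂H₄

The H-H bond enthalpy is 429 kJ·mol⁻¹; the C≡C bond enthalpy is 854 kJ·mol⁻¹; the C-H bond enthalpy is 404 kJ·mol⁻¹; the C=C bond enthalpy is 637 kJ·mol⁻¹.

Bonds broken (reactants):
  C≡C: 1 × 854 = 854
  C-H: 2 × 404 = 808
  H-H: 1 × 429 = 429
  Σ(broken) = 2091 kJ
Bonds formed (products):
  C-H: 4 × 404 = 1616
  C=C: 1 × 637 = 637
  Σ(formed) = 2253 kJ
ΔH = Σ(broken) − Σ(formed) = 2091 − 2253 = −162 kJ

ΔH ≈ −162 kJ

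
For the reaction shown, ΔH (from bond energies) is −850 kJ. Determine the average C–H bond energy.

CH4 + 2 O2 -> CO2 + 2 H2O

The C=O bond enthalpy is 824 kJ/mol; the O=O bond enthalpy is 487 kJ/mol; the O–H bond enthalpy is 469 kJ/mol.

D(C–H) ≈ 425 kJ/mol

Let D be the C–H bond energy.
Σ(broken) = 4×D + 2×487 = 974 + 4D
Σ(formed) = 2×824 + 4×469 = 3524
ΔH = Σ(broken) − Σ(formed) = (974 + 4D) − (3524) = −2550 + 4D
Setting this equal to −850 kJ gives 4D = 1700, so D = 425 kJ/mol.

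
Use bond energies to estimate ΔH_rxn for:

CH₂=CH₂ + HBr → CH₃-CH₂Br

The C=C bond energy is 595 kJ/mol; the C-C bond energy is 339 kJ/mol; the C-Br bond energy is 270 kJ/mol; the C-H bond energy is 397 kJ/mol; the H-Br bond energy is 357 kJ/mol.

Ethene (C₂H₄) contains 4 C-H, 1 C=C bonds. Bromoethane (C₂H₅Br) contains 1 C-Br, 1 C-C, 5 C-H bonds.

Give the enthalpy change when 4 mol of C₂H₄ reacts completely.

Bonds broken (reactants):
  C-H: 4 × 397 = 1588
  C=C: 1 × 595 = 595
  H-Br: 1 × 357 = 357
  Σ(broken) = 2540 kJ
Bonds formed (products):
  C-Br: 1 × 270 = 270
  C-C: 1 × 339 = 339
  C-H: 5 × 397 = 1985
  Σ(formed) = 2594 kJ
ΔH = Σ(broken) − Σ(formed) = 2540 − 2594 = −54 kJ
For 4× the reaction as written: 4 × (−54) = −216 kJ

ΔH = −216 kJ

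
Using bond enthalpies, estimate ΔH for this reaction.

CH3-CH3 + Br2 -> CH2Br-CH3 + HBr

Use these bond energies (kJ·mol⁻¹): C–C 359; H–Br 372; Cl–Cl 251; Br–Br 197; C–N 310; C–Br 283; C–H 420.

ΔH ≈ −38 kJ

Bonds broken (reactants):
  Br–Br: 1 × 197 = 197
  C–C: 1 × 359 = 359
  C–H: 6 × 420 = 2520
  Σ(broken) = 3076 kJ
Bonds formed (products):
  C–Br: 1 × 283 = 283
  C–C: 1 × 359 = 359
  C–H: 5 × 420 = 2100
  H–Br: 1 × 372 = 372
  Σ(formed) = 3114 kJ
ΔH = Σ(broken) − Σ(formed) = 3076 − 3114 = −38 kJ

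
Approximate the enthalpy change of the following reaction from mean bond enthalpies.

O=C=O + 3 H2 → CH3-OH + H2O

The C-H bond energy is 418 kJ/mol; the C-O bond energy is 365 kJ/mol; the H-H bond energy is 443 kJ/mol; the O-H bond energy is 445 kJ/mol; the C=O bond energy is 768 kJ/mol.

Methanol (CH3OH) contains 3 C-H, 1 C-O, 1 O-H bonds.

Bonds broken (reactants):
  C=O: 2 × 768 = 1536
  H-H: 3 × 443 = 1329
  Σ(broken) = 2865 kJ
Bonds formed (products):
  C-H: 3 × 418 = 1254
  C-O: 1 × 365 = 365
  O-H: 3 × 445 = 1335
  Σ(formed) = 2954 kJ
ΔH = Σ(broken) − Σ(formed) = 2865 − 2954 = −89 kJ

ΔH ≈ −89 kJ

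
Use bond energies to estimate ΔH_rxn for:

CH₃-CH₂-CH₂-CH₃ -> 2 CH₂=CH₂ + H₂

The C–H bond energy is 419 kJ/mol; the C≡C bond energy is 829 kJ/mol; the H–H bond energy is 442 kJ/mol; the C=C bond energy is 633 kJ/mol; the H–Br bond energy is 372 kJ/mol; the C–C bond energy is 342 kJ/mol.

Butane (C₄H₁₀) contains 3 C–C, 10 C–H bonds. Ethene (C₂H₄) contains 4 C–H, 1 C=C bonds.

ΔH ≈ +156 kJ

Bonds broken (reactants):
  C–C: 3 × 342 = 1026
  C–H: 10 × 419 = 4190
  Σ(broken) = 5216 kJ
Bonds formed (products):
  C–H: 8 × 419 = 3352
  C=C: 2 × 633 = 1266
  H–H: 1 × 442 = 442
  Σ(formed) = 5060 kJ
ΔH = Σ(broken) − Σ(formed) = 5216 − 5060 = +156 kJ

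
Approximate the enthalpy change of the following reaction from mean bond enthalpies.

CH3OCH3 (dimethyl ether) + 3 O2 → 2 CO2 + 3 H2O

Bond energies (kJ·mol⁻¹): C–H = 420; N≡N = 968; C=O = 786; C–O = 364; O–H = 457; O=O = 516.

ΔH ≈ −1090 kJ

Bonds broken (reactants):
  C–H: 6 × 420 = 2520
  C–O: 2 × 364 = 728
  O=O: 3 × 516 = 1548
  Σ(broken) = 4796 kJ
Bonds formed (products):
  C=O: 4 × 786 = 3144
  O–H: 6 × 457 = 2742
  Σ(formed) = 5886 kJ
ΔH = Σ(broken) − Σ(formed) = 4796 − 5886 = −1090 kJ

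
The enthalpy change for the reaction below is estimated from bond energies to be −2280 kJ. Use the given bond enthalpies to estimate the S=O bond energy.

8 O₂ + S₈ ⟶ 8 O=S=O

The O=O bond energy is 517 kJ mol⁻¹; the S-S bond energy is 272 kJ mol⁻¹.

Let D be the S=O bond energy.
Σ(broken) = 8×517 + 8×272 = 6312
Σ(formed) = 16×D = 16D
ΔH = Σ(broken) − Σ(formed) = (6312) − (16D) = +6312 − 16D
Setting this equal to −2280 kJ gives 16D = 8592, so D = 537 kJ/mol.

D(S=O) ≈ 537 kJ/mol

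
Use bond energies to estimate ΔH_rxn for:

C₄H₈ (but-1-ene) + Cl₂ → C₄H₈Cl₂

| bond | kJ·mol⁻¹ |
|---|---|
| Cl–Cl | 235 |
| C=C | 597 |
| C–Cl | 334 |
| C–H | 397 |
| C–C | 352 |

ΔH ≈ −188 kJ

Bonds broken (reactants):
  C–C: 2 × 352 = 704
  C–H: 8 × 397 = 3176
  C=C: 1 × 597 = 597
  Cl–Cl: 1 × 235 = 235
  Σ(broken) = 4712 kJ
Bonds formed (products):
  C–C: 3 × 352 = 1056
  C–Cl: 2 × 334 = 668
  C–H: 8 × 397 = 3176
  Σ(formed) = 4900 kJ
ΔH = Σ(broken) − Σ(formed) = 4712 − 4900 = −188 kJ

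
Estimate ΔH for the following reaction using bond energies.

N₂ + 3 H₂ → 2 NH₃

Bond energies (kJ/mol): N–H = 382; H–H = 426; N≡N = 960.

Bonds broken (reactants):
  H–H: 3 × 426 = 1278
  N≡N: 1 × 960 = 960
  Σ(broken) = 2238 kJ
Bonds formed (products):
  N–H: 6 × 382 = 2292
  Σ(formed) = 2292 kJ
ΔH = Σ(broken) − Σ(formed) = 2238 − 2292 = −54 kJ

ΔH ≈ −54 kJ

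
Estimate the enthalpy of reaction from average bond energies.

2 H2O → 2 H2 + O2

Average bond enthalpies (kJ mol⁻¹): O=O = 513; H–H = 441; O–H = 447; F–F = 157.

Bonds broken (reactants):
  O–H: 4 × 447 = 1788
  Σ(broken) = 1788 kJ
Bonds formed (products):
  H–H: 2 × 441 = 882
  O=O: 1 × 513 = 513
  Σ(formed) = 1395 kJ
ΔH = Σ(broken) − Σ(formed) = 1788 − 1395 = +393 kJ

ΔH ≈ +393 kJ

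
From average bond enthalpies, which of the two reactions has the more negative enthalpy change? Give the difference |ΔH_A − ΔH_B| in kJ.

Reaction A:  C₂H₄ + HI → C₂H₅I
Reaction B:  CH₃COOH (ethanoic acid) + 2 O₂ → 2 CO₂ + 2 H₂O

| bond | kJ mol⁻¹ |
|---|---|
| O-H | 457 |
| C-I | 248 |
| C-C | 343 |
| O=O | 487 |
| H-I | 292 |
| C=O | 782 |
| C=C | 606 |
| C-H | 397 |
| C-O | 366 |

Reaction B, by 753 kJ

Reaction A:
  Bonds broken (reactants):
    C-H: 4 × 397 = 1588
    C=C: 1 × 606 = 606
    H-I: 1 × 292 = 292
    Σ(broken) = 2486 kJ
  Bonds formed (products):
    C-C: 1 × 343 = 343
    C-H: 5 × 397 = 1985
    C-I: 1 × 248 = 248
    Σ(formed) = 2576 kJ
  ΔH_A = 2486 − 2576 = −90 kJ
Reaction B:
  Bonds broken (reactants):
    C-C: 1 × 343 = 343
    C-H: 3 × 397 = 1191
    C-O: 1 × 366 = 366
    C=O: 1 × 782 = 782
    O-H: 1 × 457 = 457
    O=O: 2 × 487 = 974
    Σ(broken) = 4113 kJ
  Bonds formed (products):
    C=O: 4 × 782 = 3128
    O-H: 4 × 457 = 1828
    Σ(formed) = 4956 kJ
  ΔH_B = 4113 − 4956 = −843 kJ
ΔH_A − ΔH_B = +753 kJ, so reaction B has the more negative ΔH; |ΔH_A − ΔH_B| = 753 kJ.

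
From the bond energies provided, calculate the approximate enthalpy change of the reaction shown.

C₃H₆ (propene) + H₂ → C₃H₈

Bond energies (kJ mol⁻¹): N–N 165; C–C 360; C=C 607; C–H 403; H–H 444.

ΔH ≈ −115 kJ

Bonds broken (reactants):
  C–C: 1 × 360 = 360
  C–H: 6 × 403 = 2418
  C=C: 1 × 607 = 607
  H–H: 1 × 444 = 444
  Σ(broken) = 3829 kJ
Bonds formed (products):
  C–C: 2 × 360 = 720
  C–H: 8 × 403 = 3224
  Σ(formed) = 3944 kJ
ΔH = Σ(broken) − Σ(formed) = 3829 − 3944 = −115 kJ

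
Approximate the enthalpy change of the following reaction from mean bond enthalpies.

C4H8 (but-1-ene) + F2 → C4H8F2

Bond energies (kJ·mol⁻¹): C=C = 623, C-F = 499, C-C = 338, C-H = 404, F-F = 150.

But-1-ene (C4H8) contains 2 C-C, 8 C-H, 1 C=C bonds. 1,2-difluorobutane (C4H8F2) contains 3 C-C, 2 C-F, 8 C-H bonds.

ΔH ≈ −563 kJ

Bonds broken (reactants):
  C-C: 2 × 338 = 676
  C-H: 8 × 404 = 3232
  C=C: 1 × 623 = 623
  F-F: 1 × 150 = 150
  Σ(broken) = 4681 kJ
Bonds formed (products):
  C-C: 3 × 338 = 1014
  C-F: 2 × 499 = 998
  C-H: 8 × 404 = 3232
  Σ(formed) = 5244 kJ
ΔH = Σ(broken) − Σ(formed) = 4681 − 5244 = −563 kJ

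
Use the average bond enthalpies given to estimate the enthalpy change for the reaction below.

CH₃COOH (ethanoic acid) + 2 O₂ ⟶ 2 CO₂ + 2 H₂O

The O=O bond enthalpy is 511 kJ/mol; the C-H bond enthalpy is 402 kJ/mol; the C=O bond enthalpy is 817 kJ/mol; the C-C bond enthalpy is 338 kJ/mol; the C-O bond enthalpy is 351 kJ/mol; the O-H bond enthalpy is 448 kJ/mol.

ΔH ≈ −878 kJ

Bonds broken (reactants):
  C-C: 1 × 338 = 338
  C-H: 3 × 402 = 1206
  C-O: 1 × 351 = 351
  C=O: 1 × 817 = 817
  O-H: 1 × 448 = 448
  O=O: 2 × 511 = 1022
  Σ(broken) = 4182 kJ
Bonds formed (products):
  C=O: 4 × 817 = 3268
  O-H: 4 × 448 = 1792
  Σ(formed) = 5060 kJ
ΔH = Σ(broken) − Σ(formed) = 4182 − 5060 = −878 kJ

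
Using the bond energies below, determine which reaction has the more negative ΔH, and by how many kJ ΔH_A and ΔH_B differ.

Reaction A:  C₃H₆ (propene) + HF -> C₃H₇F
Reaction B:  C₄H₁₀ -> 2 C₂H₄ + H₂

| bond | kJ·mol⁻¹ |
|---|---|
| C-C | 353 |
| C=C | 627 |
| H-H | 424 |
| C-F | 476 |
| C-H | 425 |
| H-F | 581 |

Reaction A:
  Bonds broken (reactants):
    C-C: 1 × 353 = 353
    C-H: 6 × 425 = 2550
    C=C: 1 × 627 = 627
    H-F: 1 × 581 = 581
    Σ(broken) = 4111 kJ
  Bonds formed (products):
    C-C: 2 × 353 = 706
    C-F: 1 × 476 = 476
    C-H: 7 × 425 = 2975
    Σ(formed) = 4157 kJ
  ΔH_A = 4111 − 4157 = −46 kJ
Reaction B:
  Bonds broken (reactants):
    C-C: 3 × 353 = 1059
    C-H: 10 × 425 = 4250
    Σ(broken) = 5309 kJ
  Bonds formed (products):
    C-H: 8 × 425 = 3400
    C=C: 2 × 627 = 1254
    H-H: 1 × 424 = 424
    Σ(formed) = 5078 kJ
  ΔH_B = 5309 − 5078 = +231 kJ
ΔH_A − ΔH_B = −277 kJ, so reaction A has the more negative ΔH; |ΔH_A − ΔH_B| = 277 kJ.

Reaction A, by 277 kJ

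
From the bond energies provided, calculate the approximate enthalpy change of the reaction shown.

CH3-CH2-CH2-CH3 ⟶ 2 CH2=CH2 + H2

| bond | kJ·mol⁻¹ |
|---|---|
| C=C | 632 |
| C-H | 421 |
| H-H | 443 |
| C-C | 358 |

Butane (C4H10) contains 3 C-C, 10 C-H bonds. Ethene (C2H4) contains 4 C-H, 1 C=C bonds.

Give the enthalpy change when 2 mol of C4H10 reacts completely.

ΔH = +418 kJ

Bonds broken (reactants):
  C-C: 3 × 358 = 1074
  C-H: 10 × 421 = 4210
  Σ(broken) = 5284 kJ
Bonds formed (products):
  C-H: 8 × 421 = 3368
  C=C: 2 × 632 = 1264
  H-H: 1 × 443 = 443
  Σ(formed) = 5075 kJ
ΔH = Σ(broken) − Σ(formed) = 5284 − 5075 = +209 kJ
For 2× the reaction as written: 2 × (+209) = +418 kJ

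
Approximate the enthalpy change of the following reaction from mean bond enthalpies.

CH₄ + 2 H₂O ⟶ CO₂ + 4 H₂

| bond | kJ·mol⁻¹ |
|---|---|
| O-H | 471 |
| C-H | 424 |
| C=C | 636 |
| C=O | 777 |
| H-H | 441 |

Bonds broken (reactants):
  C-H: 4 × 424 = 1696
  O-H: 4 × 471 = 1884
  Σ(broken) = 3580 kJ
Bonds formed (products):
  C=O: 2 × 777 = 1554
  H-H: 4 × 441 = 1764
  Σ(formed) = 3318 kJ
ΔH = Σ(broken) − Σ(formed) = 3580 − 3318 = +262 kJ

ΔH ≈ +262 kJ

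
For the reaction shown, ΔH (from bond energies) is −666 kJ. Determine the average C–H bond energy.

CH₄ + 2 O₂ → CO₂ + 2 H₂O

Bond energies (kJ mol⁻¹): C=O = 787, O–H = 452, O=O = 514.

Let D be the C–H bond energy.
Σ(broken) = 4×D + 2×514 = 1028 + 4D
Σ(formed) = 2×787 + 4×452 = 3382
ΔH = Σ(broken) − Σ(formed) = (1028 + 4D) − (3382) = −2354 + 4D
Setting this equal to −666 kJ gives 4D = 1688, so D = 422 kJ/mol.

D(C–H) ≈ 422 kJ/mol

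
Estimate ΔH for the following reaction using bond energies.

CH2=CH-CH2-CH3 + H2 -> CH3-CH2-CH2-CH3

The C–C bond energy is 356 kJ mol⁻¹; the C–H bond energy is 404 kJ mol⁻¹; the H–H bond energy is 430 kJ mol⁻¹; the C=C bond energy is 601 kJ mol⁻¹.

ΔH ≈ −133 kJ

Bonds broken (reactants):
  C–C: 2 × 356 = 712
  C–H: 8 × 404 = 3232
  C=C: 1 × 601 = 601
  H–H: 1 × 430 = 430
  Σ(broken) = 4975 kJ
Bonds formed (products):
  C–C: 3 × 356 = 1068
  C–H: 10 × 404 = 4040
  Σ(formed) = 5108 kJ
ΔH = Σ(broken) − Σ(formed) = 4975 − 5108 = −133 kJ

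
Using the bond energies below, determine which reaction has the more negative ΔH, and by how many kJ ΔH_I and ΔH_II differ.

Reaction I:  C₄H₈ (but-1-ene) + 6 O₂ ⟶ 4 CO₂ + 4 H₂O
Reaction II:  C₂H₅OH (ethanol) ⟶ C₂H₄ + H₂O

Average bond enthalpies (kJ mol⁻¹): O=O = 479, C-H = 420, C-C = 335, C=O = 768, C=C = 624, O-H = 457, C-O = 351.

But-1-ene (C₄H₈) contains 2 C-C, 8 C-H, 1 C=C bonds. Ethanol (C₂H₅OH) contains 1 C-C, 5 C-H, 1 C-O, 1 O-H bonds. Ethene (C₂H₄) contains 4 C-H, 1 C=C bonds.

Reaction I:
  Bonds broken (reactants):
    C-C: 2 × 335 = 670
    C-H: 8 × 420 = 3360
    C=C: 1 × 624 = 624
    O=O: 6 × 479 = 2874
    Σ(broken) = 7528 kJ
  Bonds formed (products):
    C=O: 8 × 768 = 6144
    O-H: 8 × 457 = 3656
    Σ(formed) = 9800 kJ
  ΔH_I = 7528 − 9800 = −2272 kJ
Reaction II:
  Bonds broken (reactants):
    C-C: 1 × 335 = 335
    C-H: 5 × 420 = 2100
    C-O: 1 × 351 = 351
    O-H: 1 × 457 = 457
    Σ(broken) = 3243 kJ
  Bonds formed (products):
    C-H: 4 × 420 = 1680
    C=C: 1 × 624 = 624
    O-H: 2 × 457 = 914
    Σ(formed) = 3218 kJ
  ΔH_II = 3243 − 3218 = +25 kJ
ΔH_I − ΔH_II = −2297 kJ, so reaction I has the more negative ΔH; |ΔH_I − ΔH_II| = 2297 kJ.

Reaction I, by 2297 kJ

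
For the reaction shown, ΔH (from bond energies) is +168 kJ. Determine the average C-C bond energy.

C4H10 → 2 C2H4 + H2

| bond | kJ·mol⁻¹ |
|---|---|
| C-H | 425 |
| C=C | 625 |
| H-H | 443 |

Let D be the C-C bond energy.
Σ(broken) = 3×D + 10×425 = 4250 + 3D
Σ(formed) = 8×425 + 2×625 + 1×443 = 5093
ΔH = Σ(broken) − Σ(formed) = (4250 + 3D) − (5093) = −843 + 3D
Setting this equal to +168 kJ gives 3D = 1011, so D = 337 kJ/mol.

D(C-C) ≈ 337 kJ/mol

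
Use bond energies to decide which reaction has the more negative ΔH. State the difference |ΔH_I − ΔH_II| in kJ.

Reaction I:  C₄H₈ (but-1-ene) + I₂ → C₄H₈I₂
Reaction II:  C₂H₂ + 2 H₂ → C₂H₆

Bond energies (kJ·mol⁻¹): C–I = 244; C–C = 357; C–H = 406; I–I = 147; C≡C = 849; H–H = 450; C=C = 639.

Reaction I:
  Bonds broken (reactants):
    C–C: 2 × 357 = 714
    C–H: 8 × 406 = 3248
    C=C: 1 × 639 = 639
    I–I: 1 × 147 = 147
    Σ(broken) = 4748 kJ
  Bonds formed (products):
    C–C: 3 × 357 = 1071
    C–H: 8 × 406 = 3248
    C–I: 2 × 244 = 488
    Σ(formed) = 4807 kJ
  ΔH_I = 4748 − 4807 = −59 kJ
Reaction II:
  Bonds broken (reactants):
    C≡C: 1 × 849 = 849
    C–H: 2 × 406 = 812
    H–H: 2 × 450 = 900
    Σ(broken) = 2561 kJ
  Bonds formed (products):
    C–C: 1 × 357 = 357
    C–H: 6 × 406 = 2436
    Σ(formed) = 2793 kJ
  ΔH_II = 2561 − 2793 = −232 kJ
ΔH_I − ΔH_II = +173 kJ, so reaction II has the more negative ΔH; |ΔH_I − ΔH_II| = 173 kJ.

Reaction II, by 173 kJ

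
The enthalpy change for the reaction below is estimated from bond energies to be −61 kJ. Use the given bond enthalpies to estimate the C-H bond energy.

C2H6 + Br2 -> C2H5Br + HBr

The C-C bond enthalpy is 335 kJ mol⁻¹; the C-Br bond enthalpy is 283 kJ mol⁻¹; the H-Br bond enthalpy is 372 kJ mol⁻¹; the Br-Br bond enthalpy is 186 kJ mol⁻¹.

D(C-H) ≈ 408 kJ/mol

Let D be the C-H bond energy.
Σ(broken) = 1×186 + 1×335 + 6×D = 521 + 6D
Σ(formed) = 1×283 + 1×335 + 5×D + 1×372 = 990 + 5D
ΔH = Σ(broken) − Σ(formed) = (521 + 6D) − (990 + 5D) = −469 + D
Setting this equal to −61 kJ gives D = 408 kJ/mol.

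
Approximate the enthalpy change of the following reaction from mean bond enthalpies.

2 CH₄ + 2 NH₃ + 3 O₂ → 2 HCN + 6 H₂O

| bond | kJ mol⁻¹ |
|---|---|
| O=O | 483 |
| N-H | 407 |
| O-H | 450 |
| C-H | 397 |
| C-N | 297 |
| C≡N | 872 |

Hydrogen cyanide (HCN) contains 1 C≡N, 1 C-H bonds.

Bonds broken (reactants):
  C-H: 8 × 397 = 3176
  N-H: 6 × 407 = 2442
  O=O: 3 × 483 = 1449
  Σ(broken) = 7067 kJ
Bonds formed (products):
  C≡N: 2 × 872 = 1744
  C-H: 2 × 397 = 794
  O-H: 12 × 450 = 5400
  Σ(formed) = 7938 kJ
ΔH = Σ(broken) − Σ(formed) = 7067 − 7938 = −871 kJ

ΔH ≈ −871 kJ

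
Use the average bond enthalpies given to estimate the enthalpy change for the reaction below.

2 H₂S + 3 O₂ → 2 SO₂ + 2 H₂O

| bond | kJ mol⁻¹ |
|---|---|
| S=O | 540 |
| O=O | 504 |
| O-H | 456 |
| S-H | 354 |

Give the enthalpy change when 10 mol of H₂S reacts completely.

Bonds broken (reactants):
  O=O: 3 × 504 = 1512
  S-H: 4 × 354 = 1416
  Σ(broken) = 2928 kJ
Bonds formed (products):
  O-H: 4 × 456 = 1824
  S=O: 4 × 540 = 2160
  Σ(formed) = 3984 kJ
ΔH = Σ(broken) − Σ(formed) = 2928 − 3984 = −1056 kJ
For 5× the reaction as written: 5 × (−1056) = −5280 kJ

ΔH = −5280 kJ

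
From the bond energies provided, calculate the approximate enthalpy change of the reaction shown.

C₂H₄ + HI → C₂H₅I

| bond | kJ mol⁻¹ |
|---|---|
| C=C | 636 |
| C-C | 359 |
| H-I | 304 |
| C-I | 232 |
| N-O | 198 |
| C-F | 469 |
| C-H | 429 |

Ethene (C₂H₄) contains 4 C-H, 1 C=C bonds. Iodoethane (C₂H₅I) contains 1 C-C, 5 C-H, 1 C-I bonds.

ΔH ≈ −80 kJ

Bonds broken (reactants):
  C-H: 4 × 429 = 1716
  C=C: 1 × 636 = 636
  H-I: 1 × 304 = 304
  Σ(broken) = 2656 kJ
Bonds formed (products):
  C-C: 1 × 359 = 359
  C-H: 5 × 429 = 2145
  C-I: 1 × 232 = 232
  Σ(formed) = 2736 kJ
ΔH = Σ(broken) − Σ(formed) = 2656 − 2736 = −80 kJ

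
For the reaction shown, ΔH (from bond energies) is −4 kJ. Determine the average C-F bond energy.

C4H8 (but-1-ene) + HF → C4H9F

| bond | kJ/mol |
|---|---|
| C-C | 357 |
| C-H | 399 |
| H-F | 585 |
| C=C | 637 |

D(C-F) ≈ 470 kJ/mol

Let D be the C-F bond energy.
Σ(broken) = 2×357 + 8×399 + 1×637 + 1×585 = 5128
Σ(formed) = 3×357 + 1×D + 9×399 = 4662 + D
ΔH = Σ(broken) − Σ(formed) = (5128) − (4662 + D) = +466 − D
Setting this equal to −4 kJ gives D = 470 kJ/mol.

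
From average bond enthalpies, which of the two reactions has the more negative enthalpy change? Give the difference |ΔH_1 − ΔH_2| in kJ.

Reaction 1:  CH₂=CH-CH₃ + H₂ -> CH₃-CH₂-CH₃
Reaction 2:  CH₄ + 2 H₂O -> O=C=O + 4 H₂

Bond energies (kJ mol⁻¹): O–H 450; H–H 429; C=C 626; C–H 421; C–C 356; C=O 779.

Reaction 1, by 353 kJ

Reaction 1:
  Bonds broken (reactants):
    C–C: 1 × 356 = 356
    C–H: 6 × 421 = 2526
    C=C: 1 × 626 = 626
    H–H: 1 × 429 = 429
    Σ(broken) = 3937 kJ
  Bonds formed (products):
    C–C: 2 × 356 = 712
    C–H: 8 × 421 = 3368
    Σ(formed) = 4080 kJ
  ΔH_1 = 3937 − 4080 = −143 kJ
Reaction 2:
  Bonds broken (reactants):
    C–H: 4 × 421 = 1684
    O–H: 4 × 450 = 1800
    Σ(broken) = 3484 kJ
  Bonds formed (products):
    C=O: 2 × 779 = 1558
    H–H: 4 × 429 = 1716
    Σ(formed) = 3274 kJ
  ΔH_2 = 3484 − 3274 = +210 kJ
ΔH_1 − ΔH_2 = −353 kJ, so reaction 1 has the more negative ΔH; |ΔH_1 − ΔH_2| = 353 kJ.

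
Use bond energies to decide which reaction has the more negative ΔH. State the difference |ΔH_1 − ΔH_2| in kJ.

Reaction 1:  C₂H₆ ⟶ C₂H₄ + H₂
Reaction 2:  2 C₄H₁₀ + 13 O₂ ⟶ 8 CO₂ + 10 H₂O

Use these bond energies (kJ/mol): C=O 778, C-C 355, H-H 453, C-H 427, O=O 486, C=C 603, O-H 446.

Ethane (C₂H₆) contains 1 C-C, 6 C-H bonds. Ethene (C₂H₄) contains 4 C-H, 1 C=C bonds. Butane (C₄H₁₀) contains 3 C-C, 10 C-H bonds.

Reaction 1:
  Bonds broken (reactants):
    C-C: 1 × 355 = 355
    C-H: 6 × 427 = 2562
    Σ(broken) = 2917 kJ
  Bonds formed (products):
    C-H: 4 × 427 = 1708
    C=C: 1 × 603 = 603
    H-H: 1 × 453 = 453
    Σ(formed) = 2764 kJ
  ΔH_1 = 2917 − 2764 = +153 kJ
Reaction 2:
  Bonds broken (reactants):
    C-C: 6 × 355 = 2130
    C-H: 20 × 427 = 8540
    O=O: 13 × 486 = 6318
    Σ(broken) = 16988 kJ
  Bonds formed (products):
    C=O: 16 × 778 = 12448
    O-H: 20 × 446 = 8920
    Σ(formed) = 21368 kJ
  ΔH_2 = 16988 − 21368 = −4380 kJ
ΔH_1 − ΔH_2 = +4533 kJ, so reaction 2 has the more negative ΔH; |ΔH_1 − ΔH_2| = 4533 kJ.

Reaction 2, by 4533 kJ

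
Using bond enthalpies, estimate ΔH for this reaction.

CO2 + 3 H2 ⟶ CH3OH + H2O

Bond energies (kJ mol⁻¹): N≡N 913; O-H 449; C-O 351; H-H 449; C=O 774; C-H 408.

Bonds broken (reactants):
  C=O: 2 × 774 = 1548
  H-H: 3 × 449 = 1347
  Σ(broken) = 2895 kJ
Bonds formed (products):
  C-H: 3 × 408 = 1224
  C-O: 1 × 351 = 351
  O-H: 3 × 449 = 1347
  Σ(formed) = 2922 kJ
ΔH = Σ(broken) − Σ(formed) = 2895 − 2922 = −27 kJ

ΔH ≈ −27 kJ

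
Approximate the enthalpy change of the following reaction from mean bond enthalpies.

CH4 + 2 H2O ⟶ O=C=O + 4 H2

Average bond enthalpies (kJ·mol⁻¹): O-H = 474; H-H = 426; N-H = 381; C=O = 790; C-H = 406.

ΔH ≈ +236 kJ

Bonds broken (reactants):
  C-H: 4 × 406 = 1624
  O-H: 4 × 474 = 1896
  Σ(broken) = 3520 kJ
Bonds formed (products):
  C=O: 2 × 790 = 1580
  H-H: 4 × 426 = 1704
  Σ(formed) = 3284 kJ
ΔH = Σ(broken) − Σ(formed) = 3520 − 3284 = +236 kJ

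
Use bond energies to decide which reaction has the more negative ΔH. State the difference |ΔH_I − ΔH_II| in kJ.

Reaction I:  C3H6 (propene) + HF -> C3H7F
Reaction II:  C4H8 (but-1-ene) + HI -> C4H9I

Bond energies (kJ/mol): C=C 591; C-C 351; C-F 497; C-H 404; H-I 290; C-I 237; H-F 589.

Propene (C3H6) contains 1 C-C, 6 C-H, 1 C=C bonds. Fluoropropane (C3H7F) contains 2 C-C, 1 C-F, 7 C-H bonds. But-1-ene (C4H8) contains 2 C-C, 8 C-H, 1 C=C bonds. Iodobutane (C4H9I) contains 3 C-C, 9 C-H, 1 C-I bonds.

Reaction II, by 39 kJ

Reaction I:
  Bonds broken (reactants):
    C-C: 1 × 351 = 351
    C-H: 6 × 404 = 2424
    C=C: 1 × 591 = 591
    H-F: 1 × 589 = 589
    Σ(broken) = 3955 kJ
  Bonds formed (products):
    C-C: 2 × 351 = 702
    C-F: 1 × 497 = 497
    C-H: 7 × 404 = 2828
    Σ(formed) = 4027 kJ
  ΔH_I = 3955 − 4027 = −72 kJ
Reaction II:
  Bonds broken (reactants):
    C-C: 2 × 351 = 702
    C-H: 8 × 404 = 3232
    C=C: 1 × 591 = 591
    H-I: 1 × 290 = 290
    Σ(broken) = 4815 kJ
  Bonds formed (products):
    C-C: 3 × 351 = 1053
    C-H: 9 × 404 = 3636
    C-I: 1 × 237 = 237
    Σ(formed) = 4926 kJ
  ΔH_II = 4815 − 4926 = −111 kJ
ΔH_I − ΔH_II = +39 kJ, so reaction II has the more negative ΔH; |ΔH_I − ΔH_II| = 39 kJ.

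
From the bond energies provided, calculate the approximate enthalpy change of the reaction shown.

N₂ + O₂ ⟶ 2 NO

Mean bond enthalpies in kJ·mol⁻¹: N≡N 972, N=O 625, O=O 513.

Bonds broken (reactants):
  N≡N: 1 × 972 = 972
  O=O: 1 × 513 = 513
  Σ(broken) = 1485 kJ
Bonds formed (products):
  N=O: 2 × 625 = 1250
  Σ(formed) = 1250 kJ
ΔH = Σ(broken) − Σ(formed) = 1485 − 1250 = +235 kJ

ΔH ≈ +235 kJ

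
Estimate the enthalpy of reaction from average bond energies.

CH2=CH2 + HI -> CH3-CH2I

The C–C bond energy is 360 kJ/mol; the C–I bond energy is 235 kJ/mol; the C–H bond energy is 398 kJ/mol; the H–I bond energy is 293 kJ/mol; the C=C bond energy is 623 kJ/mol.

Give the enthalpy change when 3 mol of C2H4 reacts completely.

Bonds broken (reactants):
  C–H: 4 × 398 = 1592
  C=C: 1 × 623 = 623
  H–I: 1 × 293 = 293
  Σ(broken) = 2508 kJ
Bonds formed (products):
  C–C: 1 × 360 = 360
  C–H: 5 × 398 = 1990
  C–I: 1 × 235 = 235
  Σ(formed) = 2585 kJ
ΔH = Σ(broken) − Σ(formed) = 2508 − 2585 = −77 kJ
For 3× the reaction as written: 3 × (−77) = −231 kJ

ΔH = −231 kJ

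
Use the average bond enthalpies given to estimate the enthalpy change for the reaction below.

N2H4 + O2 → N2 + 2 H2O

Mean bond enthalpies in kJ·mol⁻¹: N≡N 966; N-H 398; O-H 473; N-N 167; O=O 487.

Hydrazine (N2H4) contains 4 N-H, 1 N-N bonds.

Bonds broken (reactants):
  N-H: 4 × 398 = 1592
  N-N: 1 × 167 = 167
  O=O: 1 × 487 = 487
  Σ(broken) = 2246 kJ
Bonds formed (products):
  N≡N: 1 × 966 = 966
  O-H: 4 × 473 = 1892
  Σ(formed) = 2858 kJ
ΔH = Σ(broken) − Σ(formed) = 2246 − 2858 = −612 kJ

ΔH ≈ −612 kJ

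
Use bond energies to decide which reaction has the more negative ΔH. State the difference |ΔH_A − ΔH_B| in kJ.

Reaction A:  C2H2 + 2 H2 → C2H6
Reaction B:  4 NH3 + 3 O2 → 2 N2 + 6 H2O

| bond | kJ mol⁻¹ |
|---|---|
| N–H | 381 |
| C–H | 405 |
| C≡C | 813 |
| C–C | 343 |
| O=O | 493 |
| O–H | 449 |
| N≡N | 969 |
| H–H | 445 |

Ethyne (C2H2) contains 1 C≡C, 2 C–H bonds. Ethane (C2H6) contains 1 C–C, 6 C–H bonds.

Reaction A:
  Bonds broken (reactants):
    C≡C: 1 × 813 = 813
    C–H: 2 × 405 = 810
    H–H: 2 × 445 = 890
    Σ(broken) = 2513 kJ
  Bonds formed (products):
    C–C: 1 × 343 = 343
    C–H: 6 × 405 = 2430
    Σ(formed) = 2773 kJ
  ΔH_A = 2513 − 2773 = −260 kJ
Reaction B:
  Bonds broken (reactants):
    N–H: 12 × 381 = 4572
    O=O: 3 × 493 = 1479
    Σ(broken) = 6051 kJ
  Bonds formed (products):
    N≡N: 2 × 969 = 1938
    O–H: 12 × 449 = 5388
    Σ(formed) = 7326 kJ
  ΔH_B = 6051 − 7326 = −1275 kJ
ΔH_A − ΔH_B = +1015 kJ, so reaction B has the more negative ΔH; |ΔH_A − ΔH_B| = 1015 kJ.

Reaction B, by 1015 kJ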